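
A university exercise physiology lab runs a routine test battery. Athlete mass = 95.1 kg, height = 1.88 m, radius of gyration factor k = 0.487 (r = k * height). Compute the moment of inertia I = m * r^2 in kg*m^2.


r = k * height = 0.487 * 1.88 = 0.91556 m
r^2 = 0.91556^2 = 0.83825
I = 95.1 * 0.83825 = 79.718 kg*m^2

79.718 kg*m^2


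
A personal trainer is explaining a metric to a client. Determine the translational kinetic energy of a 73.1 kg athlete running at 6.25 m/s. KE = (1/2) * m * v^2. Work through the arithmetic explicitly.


KE = 0.5 * m * v^2
= 0.5 * 73.1 * 6.25^2
= 0.5 * 73.1 * 39.0625
= 1427.73 J

1427.73 J


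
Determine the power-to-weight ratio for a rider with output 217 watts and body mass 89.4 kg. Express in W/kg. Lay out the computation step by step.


P/W = 217 / 89.4 = 2.427 W/kg

2.427 W/kg


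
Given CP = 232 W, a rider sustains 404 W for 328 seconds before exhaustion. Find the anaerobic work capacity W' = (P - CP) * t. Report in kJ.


Excess power = 404 - 232 = 172 W
Work above CP = 172 * 328 = 56416 J
W' = 56.416 kJ

56.416 kJ


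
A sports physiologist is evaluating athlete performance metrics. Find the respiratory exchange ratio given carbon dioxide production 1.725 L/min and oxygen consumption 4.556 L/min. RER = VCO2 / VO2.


VCO2 = 1.725 L/min
VO2 = 4.556 L/min
RER = 1.725 / 4.556 = 0.3786

0.3786


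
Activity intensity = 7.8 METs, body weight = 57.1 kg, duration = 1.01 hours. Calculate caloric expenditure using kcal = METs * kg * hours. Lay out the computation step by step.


kcal = 7.8 * 57.1 * 1.01
= 445.38 * 1.01
= 449.83 kcal

449.83 kcal


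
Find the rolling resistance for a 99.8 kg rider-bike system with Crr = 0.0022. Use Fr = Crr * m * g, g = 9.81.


m * g = 99.8 * 9.81 = 979.038 N
Fr = 0.0022 * 979.038 = 2.154 N

2.154 N


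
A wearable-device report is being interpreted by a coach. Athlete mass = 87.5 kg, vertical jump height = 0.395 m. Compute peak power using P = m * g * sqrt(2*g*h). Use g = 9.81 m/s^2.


sqrt(2 * 9.81 * 0.395) = sqrt(7.7499) = 2.783864 m/s
P = 87.5 * 9.81 * 2.783864
= 2389.6 W

2389.6 W


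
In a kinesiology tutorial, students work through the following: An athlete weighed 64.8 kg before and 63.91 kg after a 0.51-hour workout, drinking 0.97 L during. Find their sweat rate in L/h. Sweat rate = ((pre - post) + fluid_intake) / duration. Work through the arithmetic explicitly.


Body mass change = 0.89 kg
Total sweat loss = 0.89 + 0.97 = 1.86 L
Rate = 1.86 / 0.51 = 3.647 L/h

3.647 L/h


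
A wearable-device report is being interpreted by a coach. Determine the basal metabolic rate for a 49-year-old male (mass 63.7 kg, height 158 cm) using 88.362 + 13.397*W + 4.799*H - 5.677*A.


BMR = 88.362 + 13.397*63.7 + 4.799*158 - 5.677*49
= 1421.82 kcal/day

1421.82 kcal/day


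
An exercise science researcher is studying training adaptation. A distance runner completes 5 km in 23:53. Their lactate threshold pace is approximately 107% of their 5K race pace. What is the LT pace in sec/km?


Convert to seconds: 23 min 53 s = 1433 s
Pace per km = 1433 / 5 = 286.6 s/km
LT pace = 286.6 * 1.07 = 306.66 s/km

306.66 s/km


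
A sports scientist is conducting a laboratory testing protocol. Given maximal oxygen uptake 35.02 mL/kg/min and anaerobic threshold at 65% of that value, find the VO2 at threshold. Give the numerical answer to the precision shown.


Percentage as decimal = 0.65
VO2 at AT = 35.02 * 0.65 = 22.76 mL/kg/min

22.76 mL/kg/min


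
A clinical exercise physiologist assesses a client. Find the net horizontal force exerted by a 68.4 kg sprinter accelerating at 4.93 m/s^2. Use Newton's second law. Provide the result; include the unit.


Newton's second law: F = m * a
F = 68.4 * 4.93 = 337.21 N

337.21 N


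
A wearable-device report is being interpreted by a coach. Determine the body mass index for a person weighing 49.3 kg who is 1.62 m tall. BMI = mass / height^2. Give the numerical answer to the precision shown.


BMI = mass / height^2
= 49.3 / 1.62^2
= 49.3 / 2.6244
= 18.79 kg/m^2

18.79 kg/m^2


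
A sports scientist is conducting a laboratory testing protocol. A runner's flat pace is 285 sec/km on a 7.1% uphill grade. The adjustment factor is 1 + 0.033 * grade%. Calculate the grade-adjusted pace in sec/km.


Factor = 1 + 0.033 * 7.1 = 1.2343
Adjusted pace = 285 * 1.2343
= 351.78 sec/km

351.78 s/km


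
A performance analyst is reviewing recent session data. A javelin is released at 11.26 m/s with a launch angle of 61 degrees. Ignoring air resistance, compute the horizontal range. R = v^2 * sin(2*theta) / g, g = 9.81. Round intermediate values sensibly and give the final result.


Launch speed squared = 126.7876
sin(2 * 61 deg) = 0.848048
Range = 126.7876 * 0.848048 / 9.81
= 10.96 m

10.96 m


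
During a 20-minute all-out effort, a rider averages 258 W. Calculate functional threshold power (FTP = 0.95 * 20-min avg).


FTP = 0.95 * 258
= 245.1 W

245.1 W


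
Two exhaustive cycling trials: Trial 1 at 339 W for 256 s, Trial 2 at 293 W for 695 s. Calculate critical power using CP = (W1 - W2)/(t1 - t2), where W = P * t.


W1 = 339 * 256 = 86784 J
W2 = 293 * 695 = 203635 J
CP = (86784 - 203635) / (256 - 695)
= -116851 / -439
= 266.18 W

266.18 W


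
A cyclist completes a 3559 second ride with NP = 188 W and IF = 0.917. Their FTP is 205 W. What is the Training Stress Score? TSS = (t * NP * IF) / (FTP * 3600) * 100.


t * NP * IF = 3559 * 188 * 0.917 = 613557.364
FTP * 3600 = 738000
TSS = (613557.364 / 738000) * 100 = 83.14

83.14 TSS


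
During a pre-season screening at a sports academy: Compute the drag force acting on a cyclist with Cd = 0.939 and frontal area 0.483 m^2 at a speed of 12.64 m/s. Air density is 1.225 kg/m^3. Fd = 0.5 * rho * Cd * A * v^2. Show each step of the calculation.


Step 1: v^2 = 159.7696
Step 2: Fd = 0.5 * 1.225 * 0.939 * 0.483 * 159.7696
= 44.383 N

44.383 N


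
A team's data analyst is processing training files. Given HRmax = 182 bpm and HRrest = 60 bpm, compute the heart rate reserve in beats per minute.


Heart rate reserve = maximum HR minus resting HR
HRR = 182 - 60 = 122 bpm

122 bpm


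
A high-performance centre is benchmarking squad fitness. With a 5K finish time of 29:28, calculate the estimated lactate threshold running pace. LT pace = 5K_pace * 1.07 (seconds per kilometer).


Race duration = 1768 s for 5 km
Average pace = 1768 / 5 = 353.6 s/km
LT pace = 353.6 * 1.07
= 378.35 s/km

378.35 s/km


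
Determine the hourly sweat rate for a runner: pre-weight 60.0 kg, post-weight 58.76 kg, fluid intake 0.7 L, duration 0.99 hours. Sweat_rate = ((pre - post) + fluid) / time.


Mass lost = 60.0 - 58.76 = 1.24 kg
Add fluid consumed: 1.24 + 0.7 = 1.94 L total sweat
Sweat rate = 1.94 / 0.99 = 1.96 L/h

1.96 L/h


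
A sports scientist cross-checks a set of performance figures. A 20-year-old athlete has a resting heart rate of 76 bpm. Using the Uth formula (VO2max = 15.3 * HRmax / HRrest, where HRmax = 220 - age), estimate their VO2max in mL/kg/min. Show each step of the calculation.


HRmax = 220 - 20 = 200 bpm
Ratio = HRmax / HRrest = 200 / 76 = 2.6316
VO2max = 15.3 * 2.6316 = 40.26 mL/kg/min

40.26 mL/kg/min


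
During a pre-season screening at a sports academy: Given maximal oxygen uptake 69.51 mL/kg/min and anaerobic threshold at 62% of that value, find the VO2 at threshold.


Percentage as decimal = 0.62
VO2 at AT = 69.51 * 0.62 = 43.1 mL/kg/min

43.1 mL/kg/min


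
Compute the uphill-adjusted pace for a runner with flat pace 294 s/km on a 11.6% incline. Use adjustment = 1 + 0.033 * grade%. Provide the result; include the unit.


Adjustment factor = 1 + 0.033 * 11.6 = 1.3828
Grade-adjusted pace = 294 * 1.3828 = 406.54 s/km

406.54 s/km


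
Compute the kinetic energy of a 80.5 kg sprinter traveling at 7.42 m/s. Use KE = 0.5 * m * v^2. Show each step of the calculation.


Velocity squared = 55.0564
KE = 0.5 * 80.5 * 55.0564 = 2216.02 J

2216.02 J


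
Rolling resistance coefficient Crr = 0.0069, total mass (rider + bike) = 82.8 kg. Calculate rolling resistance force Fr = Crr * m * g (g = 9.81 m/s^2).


Fr = Crr * m * g
= 0.0069 * 82.8 * 9.81
= 5.605 N

5.605 N


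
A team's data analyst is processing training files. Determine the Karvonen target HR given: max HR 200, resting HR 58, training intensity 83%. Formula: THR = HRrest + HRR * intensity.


HRR = HRmax - HRrest = 200 - 58 = 142
THR = 58 + 142 * 0.83
= 175.86 bpm

175.86 bpm


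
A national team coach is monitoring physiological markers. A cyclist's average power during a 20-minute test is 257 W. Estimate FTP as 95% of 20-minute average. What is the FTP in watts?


FTP = 20-min power * 0.95
= 257 * 0.95
= 244.15 W

244.15 W


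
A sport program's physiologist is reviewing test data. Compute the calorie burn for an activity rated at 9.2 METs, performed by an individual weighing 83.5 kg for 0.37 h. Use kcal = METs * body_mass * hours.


Product of METs and mass = 9.2 * 83.5 = 768.2
Total kcal = 768.2 * 0.37 = 284.23 kcal

284.23 kcal


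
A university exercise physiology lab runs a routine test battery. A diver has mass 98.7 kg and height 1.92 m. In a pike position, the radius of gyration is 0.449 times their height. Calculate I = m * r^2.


r = 0.449 * 1.92 = 0.86208 m
I = m * r^2 = 98.7 * 0.743182 = 73.352 kg*m^2

73.352 kg*m^2


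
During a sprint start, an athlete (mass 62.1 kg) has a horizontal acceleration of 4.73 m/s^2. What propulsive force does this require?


Propulsive force = mass * acceleration
= 62.1 kg * 4.73 m/s^2
= 293.73 N

293.73 N


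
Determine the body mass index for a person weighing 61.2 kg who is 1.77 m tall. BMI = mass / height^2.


BMI = mass / height^2
= 61.2 / 1.77^2
= 61.2 / 3.1329
= 19.53 kg/m^2

19.53 kg/m^2


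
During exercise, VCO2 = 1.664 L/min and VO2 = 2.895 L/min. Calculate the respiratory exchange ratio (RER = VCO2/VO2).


RER = VCO2 / VO2
= 1.664 / 2.895
= 0.5748

0.5748


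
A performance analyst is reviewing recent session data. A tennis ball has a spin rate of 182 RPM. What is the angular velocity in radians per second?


Convert RPM to rad/s: multiply by 2*pi and divide by 60
omega = 182 * 2 * pi / 60
= 19.059 rad/s

19.059 rad/s


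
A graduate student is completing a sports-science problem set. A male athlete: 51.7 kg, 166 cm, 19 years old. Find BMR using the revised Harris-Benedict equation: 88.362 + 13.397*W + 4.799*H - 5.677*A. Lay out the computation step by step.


Intercept = 88.362
Weight contribution = 13.397 * 51.7 = 692.6249
Height contribution = 4.799 * 166 = 796.634
Age contribution = 5.677 * 19 = 107.863
BMR = 88.362 + 692.6249 + 796.634 - 107.863
= 1469.76 kcal/day

1469.76 kcal/day


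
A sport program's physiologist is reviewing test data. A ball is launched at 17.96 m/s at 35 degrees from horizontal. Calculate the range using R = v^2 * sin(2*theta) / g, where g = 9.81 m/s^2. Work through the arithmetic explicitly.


sin(2 * 35) = sin(70) = 0.939693
v^2 = 17.96^2 = 322.5616
R = 322.5616 * 0.939693 / 9.81
= 30.898 m

30.898 m


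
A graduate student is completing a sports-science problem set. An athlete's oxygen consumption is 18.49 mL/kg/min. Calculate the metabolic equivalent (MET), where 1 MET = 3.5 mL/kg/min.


MET = VO2 / 3.5
= 18.49 / 3.5
= 5.28 METs

5.28 METs


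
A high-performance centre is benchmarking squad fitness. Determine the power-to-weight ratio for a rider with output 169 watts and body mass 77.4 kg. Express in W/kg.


P/W = 169 / 77.4 = 2.183 W/kg

2.183 W/kg


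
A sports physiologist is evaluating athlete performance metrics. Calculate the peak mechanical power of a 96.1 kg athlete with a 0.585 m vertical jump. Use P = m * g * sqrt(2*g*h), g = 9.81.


First, sqrt(2gh) = sqrt(2 * 9.81 * 0.585)
= sqrt(11.4777) = 3.387875 m/s
Power = 96.1 * 9.81 * 3.387875 = 3193.89 W

3193.89 W


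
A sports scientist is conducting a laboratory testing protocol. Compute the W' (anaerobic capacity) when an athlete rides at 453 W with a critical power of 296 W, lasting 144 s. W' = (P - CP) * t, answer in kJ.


Above-CP power = 157 W
Duration = 144 s
W' = 157 * 144 = 22608 J
Convert: 22608 / 1000 = 22.608 kJ

22.608 kJ


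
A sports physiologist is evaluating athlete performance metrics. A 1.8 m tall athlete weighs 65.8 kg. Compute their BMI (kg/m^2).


height^2 = 3.24 m^2
BMI = 65.8 / 3.24 = 20.31 kg/m^2

20.31 kg/m^2


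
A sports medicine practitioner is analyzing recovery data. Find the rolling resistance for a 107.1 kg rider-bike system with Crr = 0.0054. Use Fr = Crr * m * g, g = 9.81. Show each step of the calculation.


m * g = 107.1 * 9.81 = 1050.651 N
Fr = 0.0054 * 1050.651 = 5.674 N

5.674 N


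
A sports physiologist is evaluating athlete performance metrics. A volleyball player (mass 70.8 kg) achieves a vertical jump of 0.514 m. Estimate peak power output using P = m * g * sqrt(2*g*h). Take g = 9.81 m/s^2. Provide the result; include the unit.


2 * g * h = 2 * 9.81 * 0.514 = 10.08468
sqrt(10.08468) = 3.175639 m/s
P = 70.8 * 9.81 * 3.175639 = 2205.63 W

2205.63 W


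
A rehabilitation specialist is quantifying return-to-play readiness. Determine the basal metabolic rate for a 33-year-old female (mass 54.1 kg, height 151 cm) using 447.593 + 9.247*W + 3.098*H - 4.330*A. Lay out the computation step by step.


BMR = 447.593 + 9.247*54.1 + 3.098*151 - 4.330*33
= 1272.76 kcal/day

1272.76 kcal/day


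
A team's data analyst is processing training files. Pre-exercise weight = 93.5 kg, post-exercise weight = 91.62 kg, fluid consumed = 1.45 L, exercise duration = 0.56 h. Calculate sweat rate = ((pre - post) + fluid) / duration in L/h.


Weight loss = 93.5 - 91.62 = 1.88 kg (approx L)
Total sweat = 1.88 + 1.45 = 3.33 L
Sweat rate = 3.33 / 0.56 = 5.946 L/h

5.946 L/h


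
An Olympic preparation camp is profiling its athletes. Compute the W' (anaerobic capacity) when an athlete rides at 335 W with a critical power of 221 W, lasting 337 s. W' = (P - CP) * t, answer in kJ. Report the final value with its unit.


Above-CP power = 114 W
Duration = 337 s
W' = 114 * 337 = 38418 J
Convert: 38418 / 1000 = 38.418 kJ

38.418 kJ


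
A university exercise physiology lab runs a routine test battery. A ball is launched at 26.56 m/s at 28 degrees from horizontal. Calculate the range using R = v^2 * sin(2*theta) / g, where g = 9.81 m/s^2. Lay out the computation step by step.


sin(2 * 28) = sin(56) = 0.829038
v^2 = 26.56^2 = 705.4336
R = 705.4336 * 0.829038 / 9.81
= 59.616 m

59.616 m


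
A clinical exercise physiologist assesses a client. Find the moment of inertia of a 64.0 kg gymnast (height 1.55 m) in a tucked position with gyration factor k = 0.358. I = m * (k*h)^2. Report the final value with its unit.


Radius of gyration = 0.358 * 1.55 = 0.5549 m
I = 64.0 * 0.5549^2
= 64.0 * 0.307914
= 19.706 kg*m^2

19.706 kg*m^2


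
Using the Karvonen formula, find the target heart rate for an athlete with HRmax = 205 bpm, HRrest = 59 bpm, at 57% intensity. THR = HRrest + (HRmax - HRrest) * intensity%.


HRR = 205 - 59 = 146
THR = 59 + 146 * 0.57
= 59 + 83.22
= 142.22 bpm

142.22 bpm


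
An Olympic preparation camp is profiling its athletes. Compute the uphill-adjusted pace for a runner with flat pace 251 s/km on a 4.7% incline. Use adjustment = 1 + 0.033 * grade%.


Adjustment factor = 1 + 0.033 * 4.7 = 1.1551
Grade-adjusted pace = 251 * 1.1551 = 289.93 s/km

289.93 s/km


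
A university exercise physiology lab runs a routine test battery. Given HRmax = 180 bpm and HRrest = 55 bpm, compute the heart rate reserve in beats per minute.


Heart rate reserve = maximum HR minus resting HR
HRR = 180 - 55 = 125 bpm

125 bpm


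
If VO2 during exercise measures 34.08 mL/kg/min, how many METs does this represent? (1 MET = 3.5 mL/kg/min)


METs = VO2 / 3.5 = 34.08 / 3.5 = 9.74

9.74 METs


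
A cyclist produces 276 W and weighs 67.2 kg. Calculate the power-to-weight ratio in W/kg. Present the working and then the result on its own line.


P/W = power / mass
= 276 / 67.2
= 4.107 W/kg

4.107 W/kg


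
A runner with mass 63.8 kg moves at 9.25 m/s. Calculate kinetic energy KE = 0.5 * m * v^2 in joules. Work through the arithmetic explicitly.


v^2 = 9.25^2 = 85.5625
KE = 0.5 * 63.8 * 85.5625
= 2729.44 J

2729.44 J


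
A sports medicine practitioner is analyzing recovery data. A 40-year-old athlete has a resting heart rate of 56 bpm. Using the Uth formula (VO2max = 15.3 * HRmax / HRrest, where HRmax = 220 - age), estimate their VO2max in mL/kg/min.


HRmax = 220 - 40 = 180 bpm
Ratio = HRmax / HRrest = 180 / 56 = 3.2143
VO2max = 15.3 * 3.2143 = 49.18 mL/kg/min

49.18 mL/kg/min


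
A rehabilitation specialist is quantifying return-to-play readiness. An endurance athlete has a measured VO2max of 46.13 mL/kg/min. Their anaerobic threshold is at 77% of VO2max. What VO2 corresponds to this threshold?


Anaerobic threshold VO2 = VO2max * 77%
= 46.13 * 0.77
= 35.52 mL/kg/min

35.52 mL/kg/min


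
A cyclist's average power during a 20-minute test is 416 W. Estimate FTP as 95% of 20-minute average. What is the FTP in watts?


FTP = 20-min power * 0.95
= 416 * 0.95
= 395.2 W

395.2 W


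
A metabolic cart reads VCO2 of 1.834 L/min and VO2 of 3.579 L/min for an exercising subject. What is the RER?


RER = VCO2 / VO2 = 1.834 / 3.579 = 0.5124

0.5124


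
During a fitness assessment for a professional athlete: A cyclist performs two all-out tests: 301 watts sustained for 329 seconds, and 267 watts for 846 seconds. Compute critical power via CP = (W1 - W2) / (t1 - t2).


W1 = P1 * t1 = 301 * 329 = 99029 J
W2 = P2 * t2 = 267 * 846 = 225882 J
CP = (99029 - 225882) / (329 - 846)
= 245.36 W

245.36 W


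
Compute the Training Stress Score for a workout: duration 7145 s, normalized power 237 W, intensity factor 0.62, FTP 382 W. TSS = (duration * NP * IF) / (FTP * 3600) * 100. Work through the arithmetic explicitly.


Product = 7145 * 237 * 0.62 = 1049886.3
Base = 382 * 3600 = 1375200
TSS = 1049886.3 / 1375200 * 100 = 76.34

76.34 TSS


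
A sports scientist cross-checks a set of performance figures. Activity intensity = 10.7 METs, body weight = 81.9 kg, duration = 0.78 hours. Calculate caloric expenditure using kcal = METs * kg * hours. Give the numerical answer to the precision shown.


kcal = 10.7 * 81.9 * 0.78
= 876.33 * 0.78
= 683.54 kcal

683.54 kcal


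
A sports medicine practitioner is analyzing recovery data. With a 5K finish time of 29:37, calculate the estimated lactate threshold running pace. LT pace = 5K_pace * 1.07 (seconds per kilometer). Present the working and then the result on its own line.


Race duration = 1777 s for 5 km
Average pace = 1777 / 5 = 355.4 s/km
LT pace = 355.4 * 1.07
= 380.28 s/km

380.28 s/km


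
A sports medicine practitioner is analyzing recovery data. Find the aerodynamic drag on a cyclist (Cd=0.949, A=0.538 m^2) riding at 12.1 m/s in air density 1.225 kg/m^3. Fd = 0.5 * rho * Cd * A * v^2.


Fd = 0.5 * 1.225 * 0.949 * 0.538 * 12.1^2
= 0.5 * 1.225 * 0.949 * 0.538 * 146.41
= 45.785 N

45.785 N


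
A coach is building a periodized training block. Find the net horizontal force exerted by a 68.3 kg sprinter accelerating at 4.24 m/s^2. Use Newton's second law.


Newton's second law: F = m * a
F = 68.3 * 4.24 = 289.59 N

289.59 N


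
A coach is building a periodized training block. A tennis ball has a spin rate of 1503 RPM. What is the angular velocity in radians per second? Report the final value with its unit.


Convert RPM to rad/s: multiply by 2*pi and divide by 60
omega = 1503 * 2 * pi / 60
= 157.394 rad/s

157.394 rad/s


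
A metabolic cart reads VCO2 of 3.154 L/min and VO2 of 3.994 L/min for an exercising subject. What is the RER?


RER = VCO2 / VO2 = 3.154 / 3.994 = 0.7897

0.7897


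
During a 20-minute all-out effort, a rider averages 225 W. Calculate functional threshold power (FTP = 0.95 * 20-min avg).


FTP = 0.95 * 225
= 213.75 W

213.75 W


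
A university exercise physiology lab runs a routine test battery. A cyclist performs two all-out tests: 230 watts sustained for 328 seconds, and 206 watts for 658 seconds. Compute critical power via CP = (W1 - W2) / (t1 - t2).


W1 = P1 * t1 = 230 * 328 = 75440 J
W2 = P2 * t2 = 206 * 658 = 135548 J
CP = (75440 - 135548) / (328 - 658)
= 182.15 W

182.15 W


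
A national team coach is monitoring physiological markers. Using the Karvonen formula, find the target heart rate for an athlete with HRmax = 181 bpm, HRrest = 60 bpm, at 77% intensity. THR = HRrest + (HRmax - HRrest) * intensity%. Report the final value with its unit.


HRR = 181 - 60 = 121
THR = 60 + 121 * 0.77
= 60 + 93.17
= 153.17 bpm

153.17 bpm


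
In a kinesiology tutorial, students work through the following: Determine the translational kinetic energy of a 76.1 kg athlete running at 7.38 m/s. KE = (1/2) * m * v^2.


KE = 0.5 * m * v^2
= 0.5 * 76.1 * 7.38^2
= 0.5 * 76.1 * 54.4644
= 2072.37 J

2072.37 J


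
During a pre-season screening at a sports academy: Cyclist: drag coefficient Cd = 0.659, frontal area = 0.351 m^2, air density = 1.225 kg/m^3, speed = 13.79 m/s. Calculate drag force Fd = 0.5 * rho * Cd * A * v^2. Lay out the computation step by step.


v^2 = 13.79^2 = 190.1641
Fd = 0.5 * 1.225 * 0.659 * 0.351 * 190.1641
= 26.942 N

26.942 N


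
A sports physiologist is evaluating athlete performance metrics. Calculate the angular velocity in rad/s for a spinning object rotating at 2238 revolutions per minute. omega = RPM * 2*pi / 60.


omega = RPM * 2*pi / 60
= 2238 * 6.28318531 / 60
= 234.363 rad/s

234.363 rad/s


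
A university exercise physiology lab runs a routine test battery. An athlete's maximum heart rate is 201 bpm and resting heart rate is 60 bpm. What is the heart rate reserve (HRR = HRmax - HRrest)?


HRR = HRmax - HRrest
= 201 - 60
= 141 bpm

141 bpm


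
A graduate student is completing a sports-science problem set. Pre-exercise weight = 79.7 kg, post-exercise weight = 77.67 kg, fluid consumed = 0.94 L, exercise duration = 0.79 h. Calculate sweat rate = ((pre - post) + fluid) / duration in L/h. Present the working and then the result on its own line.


Weight loss = 79.7 - 77.67 = 2.03 kg (approx L)
Total sweat = 2.03 + 0.94 = 2.97 L
Sweat rate = 2.97 / 0.79 = 3.759 L/h

3.759 L/h


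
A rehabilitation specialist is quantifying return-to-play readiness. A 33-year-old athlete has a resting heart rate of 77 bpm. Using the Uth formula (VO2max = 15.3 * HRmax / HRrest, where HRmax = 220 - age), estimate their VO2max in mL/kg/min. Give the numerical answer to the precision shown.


HRmax = 220 - 33 = 187 bpm
Ratio = HRmax / HRrest = 187 / 77 = 2.4286
VO2max = 15.3 * 2.4286 = 37.16 mL/kg/min

37.16 mL/kg/min


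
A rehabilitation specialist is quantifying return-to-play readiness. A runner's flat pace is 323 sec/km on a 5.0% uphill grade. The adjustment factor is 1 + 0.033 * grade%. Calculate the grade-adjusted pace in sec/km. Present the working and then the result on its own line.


Factor = 1 + 0.033 * 5.0 = 1.165
Adjusted pace = 323 * 1.165
= 376.3 sec/km

376.3 s/km


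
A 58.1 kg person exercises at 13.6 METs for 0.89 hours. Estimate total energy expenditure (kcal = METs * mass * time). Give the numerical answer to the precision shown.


Energy = METs * mass(kg) * time(h)
= 13.6 * 58.1 * 0.89
= 703.24 kcal

703.24 kcal


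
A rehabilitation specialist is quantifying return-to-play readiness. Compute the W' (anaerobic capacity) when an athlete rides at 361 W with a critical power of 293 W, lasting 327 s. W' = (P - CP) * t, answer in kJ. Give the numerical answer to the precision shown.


Above-CP power = 68 W
Duration = 327 s
W' = 68 * 327 = 22236 J
Convert: 22236 / 1000 = 22.236 kJ

22.236 kJ


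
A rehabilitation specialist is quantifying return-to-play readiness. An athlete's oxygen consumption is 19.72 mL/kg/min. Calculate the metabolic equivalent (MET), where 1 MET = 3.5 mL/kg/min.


MET = VO2 / 3.5
= 19.72 / 3.5
= 5.63 METs

5.63 METs


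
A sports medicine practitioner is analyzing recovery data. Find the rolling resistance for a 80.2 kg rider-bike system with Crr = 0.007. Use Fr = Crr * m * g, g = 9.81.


m * g = 80.2 * 9.81 = 786.762 N
Fr = 0.007 * 786.762 = 5.507 N

5.507 N


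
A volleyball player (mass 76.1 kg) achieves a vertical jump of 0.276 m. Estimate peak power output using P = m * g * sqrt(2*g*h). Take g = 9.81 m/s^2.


2 * g * h = 2 * 9.81 * 0.276 = 5.41512
sqrt(5.41512) = 2.327041 m/s
P = 76.1 * 9.81 * 2.327041 = 1737.23 W

1737.23 W


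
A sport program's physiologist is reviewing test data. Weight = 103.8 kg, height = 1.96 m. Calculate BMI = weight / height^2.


height^2 = 1.96^2 = 3.8416
BMI = 103.8 / 3.8416 = 27.02 kg/m^2

27.02 kg/m^2


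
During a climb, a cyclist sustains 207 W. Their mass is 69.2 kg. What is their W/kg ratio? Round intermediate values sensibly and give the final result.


Power-to-weight = 207 W / 69.2 kg
= 2.991 W/kg

2.991 W/kg


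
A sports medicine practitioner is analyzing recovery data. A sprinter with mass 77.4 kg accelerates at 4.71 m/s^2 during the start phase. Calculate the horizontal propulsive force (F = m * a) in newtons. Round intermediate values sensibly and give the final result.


F = m * a
= 77.4 * 4.71
= 364.55 N

364.55 N


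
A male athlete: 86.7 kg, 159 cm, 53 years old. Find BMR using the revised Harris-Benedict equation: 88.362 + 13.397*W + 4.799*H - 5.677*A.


Intercept = 88.362
Weight contribution = 13.397 * 86.7 = 1161.5199
Height contribution = 4.799 * 159 = 763.041
Age contribution = 5.677 * 53 = 300.881
BMR = 88.362 + 1161.5199 + 763.041 - 300.881
= 1712.04 kcal/day

1712.04 kcal/day


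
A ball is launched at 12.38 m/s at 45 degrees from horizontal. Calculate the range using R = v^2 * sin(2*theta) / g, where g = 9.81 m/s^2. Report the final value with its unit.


sin(2 * 45) = sin(90) = 1.0
v^2 = 12.38^2 = 153.2644
R = 153.2644 * 1.0 / 9.81
= 15.623 m

15.623 m


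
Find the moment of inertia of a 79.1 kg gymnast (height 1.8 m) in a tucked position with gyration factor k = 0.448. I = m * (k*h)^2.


Radius of gyration = 0.448 * 1.8 = 0.8064 m
I = 79.1 * 0.8064^2
= 79.1 * 0.650281
= 51.437 kg*m^2

51.437 kg*m^2


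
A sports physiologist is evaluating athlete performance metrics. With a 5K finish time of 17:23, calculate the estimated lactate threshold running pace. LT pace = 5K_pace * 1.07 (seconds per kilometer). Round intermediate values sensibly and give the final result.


Race duration = 1043 s for 5 km
Average pace = 1043 / 5 = 208.6 s/km
LT pace = 208.6 * 1.07
= 223.2 s/km

223.2 s/km


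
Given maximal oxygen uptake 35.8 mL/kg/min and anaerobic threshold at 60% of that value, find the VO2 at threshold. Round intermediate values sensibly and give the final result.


Percentage as decimal = 0.6
VO2 at AT = 35.8 * 0.6 = 21.48 mL/kg/min

21.48 mL/kg/min


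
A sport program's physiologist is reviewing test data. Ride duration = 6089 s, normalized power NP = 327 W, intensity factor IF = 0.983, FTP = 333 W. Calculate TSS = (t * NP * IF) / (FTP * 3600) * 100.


Numerator = 6089 * 327 * 0.983 = 1957254.249
Denominator = 333 * 3600 = 1198800
TSS = 1957254.249 / 1198800 * 100
= 163.27

163.27 TSS


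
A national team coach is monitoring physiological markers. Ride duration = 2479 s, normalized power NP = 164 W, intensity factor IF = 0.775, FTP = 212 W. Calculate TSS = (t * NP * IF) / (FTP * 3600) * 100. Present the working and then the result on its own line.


Numerator = 2479 * 164 * 0.775 = 315080.9
Denominator = 212 * 3600 = 763200
TSS = 315080.9 / 763200 * 100
= 41.28

41.28 TSS


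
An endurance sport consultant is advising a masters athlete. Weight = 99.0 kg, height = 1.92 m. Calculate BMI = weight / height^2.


height^2 = 1.92^2 = 3.6864
BMI = 99.0 / 3.6864 = 26.86 kg/m^2

26.86 kg/m^2


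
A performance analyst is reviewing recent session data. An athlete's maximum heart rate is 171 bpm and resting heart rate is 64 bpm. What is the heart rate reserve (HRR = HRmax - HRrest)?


HRR = HRmax - HRrest
= 171 - 64
= 107 bpm

107 bpm


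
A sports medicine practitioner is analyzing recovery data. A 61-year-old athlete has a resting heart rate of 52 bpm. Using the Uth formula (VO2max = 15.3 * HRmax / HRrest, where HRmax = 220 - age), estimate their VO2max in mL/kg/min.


HRmax = 220 - 61 = 159 bpm
Ratio = HRmax / HRrest = 159 / 52 = 3.0577
VO2max = 15.3 * 3.0577 = 46.78 mL/kg/min

46.78 mL/kg/min


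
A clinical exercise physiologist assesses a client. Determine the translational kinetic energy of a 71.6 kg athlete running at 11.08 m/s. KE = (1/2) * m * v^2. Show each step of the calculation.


KE = 0.5 * m * v^2
= 0.5 * 71.6 * 11.08^2
= 0.5 * 71.6 * 122.7664
= 4395.04 J

4395.04 J


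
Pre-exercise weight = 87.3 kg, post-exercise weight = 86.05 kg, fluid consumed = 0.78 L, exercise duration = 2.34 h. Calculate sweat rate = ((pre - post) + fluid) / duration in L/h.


Weight loss = 87.3 - 86.05 = 1.25 kg (approx L)
Total sweat = 1.25 + 0.78 = 2.03 L
Sweat rate = 2.03 / 2.34 = 0.868 L/h

0.868 L/h


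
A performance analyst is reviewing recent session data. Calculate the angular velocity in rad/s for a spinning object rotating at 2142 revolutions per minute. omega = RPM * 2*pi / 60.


omega = RPM * 2*pi / 60
= 2142 * 6.28318531 / 60
= 224.31 rad/s

224.31 rad/s


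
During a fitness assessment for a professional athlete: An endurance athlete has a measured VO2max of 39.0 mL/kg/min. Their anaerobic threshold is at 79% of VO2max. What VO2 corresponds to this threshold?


Anaerobic threshold VO2 = VO2max * 79%
= 39.0 * 0.79
= 30.81 mL/kg/min

30.81 mL/kg/min


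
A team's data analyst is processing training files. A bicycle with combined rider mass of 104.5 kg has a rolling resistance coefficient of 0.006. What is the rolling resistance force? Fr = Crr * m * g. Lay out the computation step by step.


Fr = 0.006 * 104.5 * 9.81
= 0.627 * 9.81
= 6.151 N

6.151 N


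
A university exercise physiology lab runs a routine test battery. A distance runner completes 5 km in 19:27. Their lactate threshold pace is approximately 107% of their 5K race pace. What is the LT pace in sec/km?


Convert to seconds: 19 min 27 s = 1167 s
Pace per km = 1167 / 5 = 233.4 s/km
LT pace = 233.4 * 1.07 = 249.74 s/km

249.74 s/km


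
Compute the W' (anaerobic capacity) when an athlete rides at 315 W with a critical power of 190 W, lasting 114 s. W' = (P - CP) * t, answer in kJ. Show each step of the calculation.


Above-CP power = 125 W
Duration = 114 s
W' = 125 * 114 = 14250 J
Convert: 14250 / 1000 = 14.25 kJ

14.25 kJ


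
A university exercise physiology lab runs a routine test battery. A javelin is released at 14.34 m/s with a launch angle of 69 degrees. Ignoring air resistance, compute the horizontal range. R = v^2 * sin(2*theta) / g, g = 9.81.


Launch speed squared = 205.6356
sin(2 * 69 deg) = 0.669131
Range = 205.6356 * 0.669131 / 9.81
= 14.026 m

14.026 m


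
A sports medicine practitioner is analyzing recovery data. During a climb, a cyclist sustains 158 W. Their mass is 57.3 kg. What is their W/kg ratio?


Power-to-weight = 158 W / 57.3 kg
= 2.757 W/kg

2.757 W/kg


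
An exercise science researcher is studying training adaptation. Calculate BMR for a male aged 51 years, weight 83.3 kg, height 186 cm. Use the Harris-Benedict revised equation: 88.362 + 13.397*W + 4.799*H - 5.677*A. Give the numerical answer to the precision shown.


Substituting values:
W term = 13.397 * 83.3 = 1115.9701
H term = 4.799 * 186 = 892.614
A term = 5.677 * 51 = 289.527
BMR = 1807.42 kcal/day

1807.42 kcal/day


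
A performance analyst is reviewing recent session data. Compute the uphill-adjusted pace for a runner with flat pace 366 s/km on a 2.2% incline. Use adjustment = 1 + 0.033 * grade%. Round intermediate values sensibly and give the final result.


Adjustment factor = 1 + 0.033 * 2.2 = 1.0726
Grade-adjusted pace = 366 * 1.0726 = 392.57 s/km

392.57 s/km


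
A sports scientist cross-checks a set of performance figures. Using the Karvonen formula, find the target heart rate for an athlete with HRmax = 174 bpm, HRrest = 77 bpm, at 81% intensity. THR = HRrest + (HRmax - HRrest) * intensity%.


HRR = 174 - 77 = 97
THR = 77 + 97 * 0.81
= 77 + 78.57
= 155.57 bpm

155.57 bpm


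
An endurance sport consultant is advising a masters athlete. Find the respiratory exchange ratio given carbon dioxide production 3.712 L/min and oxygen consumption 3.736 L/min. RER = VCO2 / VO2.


VCO2 = 3.712 L/min
VO2 = 3.736 L/min
RER = 3.712 / 3.736 = 0.9936

0.9936


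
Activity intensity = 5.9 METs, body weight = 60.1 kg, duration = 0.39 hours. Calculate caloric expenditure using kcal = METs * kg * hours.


kcal = 5.9 * 60.1 * 0.39
= 354.59 * 0.39
= 138.29 kcal

138.29 kcal


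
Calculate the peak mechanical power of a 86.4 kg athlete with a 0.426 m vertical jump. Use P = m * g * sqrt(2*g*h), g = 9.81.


First, sqrt(2gh) = sqrt(2 * 9.81 * 0.426)
= sqrt(8.35812) = 2.891041 m/s
Power = 86.4 * 9.81 * 2.891041 = 2450.4 W

2450.4 W


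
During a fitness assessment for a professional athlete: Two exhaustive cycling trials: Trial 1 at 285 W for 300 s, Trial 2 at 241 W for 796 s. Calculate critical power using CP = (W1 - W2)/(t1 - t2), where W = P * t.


W1 = 285 * 300 = 85500 J
W2 = 241 * 796 = 191836 J
CP = (85500 - 191836) / (300 - 796)
= -106336 / -496
= 214.39 W

214.39 W


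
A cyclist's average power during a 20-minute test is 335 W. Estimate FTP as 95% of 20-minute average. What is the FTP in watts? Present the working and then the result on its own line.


FTP = 20-min power * 0.95
= 335 * 0.95
= 318.25 W

318.25 W


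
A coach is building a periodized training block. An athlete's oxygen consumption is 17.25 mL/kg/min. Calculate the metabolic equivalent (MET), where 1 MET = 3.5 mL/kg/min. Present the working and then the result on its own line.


MET = VO2 / 3.5
= 17.25 / 3.5
= 4.93 METs

4.93 METs


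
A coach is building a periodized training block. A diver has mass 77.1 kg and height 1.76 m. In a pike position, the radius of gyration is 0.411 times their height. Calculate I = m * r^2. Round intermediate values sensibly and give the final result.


r = 0.411 * 1.76 = 0.72336 m
I = m * r^2 = 77.1 * 0.52325 = 40.343 kg*m^2

40.343 kg*m^2


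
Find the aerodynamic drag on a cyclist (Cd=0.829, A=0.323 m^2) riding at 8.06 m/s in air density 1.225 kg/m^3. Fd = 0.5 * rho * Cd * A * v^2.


Fd = 0.5 * 1.225 * 0.829 * 0.323 * 8.06^2
= 0.5 * 1.225 * 0.829 * 0.323 * 64.9636
= 10.655 N

10.655 N


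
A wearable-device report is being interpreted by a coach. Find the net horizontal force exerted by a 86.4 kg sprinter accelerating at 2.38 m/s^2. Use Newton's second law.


Newton's second law: F = m * a
F = 86.4 * 2.38 = 205.63 N

205.63 N


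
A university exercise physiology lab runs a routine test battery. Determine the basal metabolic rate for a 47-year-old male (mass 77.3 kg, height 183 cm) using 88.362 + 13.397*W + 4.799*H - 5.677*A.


BMR = 88.362 + 13.397*77.3 + 4.799*183 - 5.677*47
= 1735.35 kcal/day

1735.35 kcal/day


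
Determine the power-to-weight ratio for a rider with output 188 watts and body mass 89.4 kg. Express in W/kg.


P/W = 188 / 89.4 = 2.103 W/kg

2.103 W/kg


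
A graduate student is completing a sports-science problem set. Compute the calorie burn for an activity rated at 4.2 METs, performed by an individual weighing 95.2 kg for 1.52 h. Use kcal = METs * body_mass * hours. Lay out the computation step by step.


Product of METs and mass = 4.2 * 95.2 = 399.84
Total kcal = 399.84 * 1.52 = 607.76 kcal

607.76 kcal


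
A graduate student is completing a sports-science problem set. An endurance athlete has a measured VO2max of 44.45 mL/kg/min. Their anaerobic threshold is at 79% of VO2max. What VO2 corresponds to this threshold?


Anaerobic threshold VO2 = VO2max * 79%
= 44.45 * 0.79
= 35.12 mL/kg/min

35.12 mL/kg/min


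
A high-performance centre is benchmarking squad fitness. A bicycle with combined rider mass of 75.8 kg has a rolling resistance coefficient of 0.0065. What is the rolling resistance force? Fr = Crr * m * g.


Fr = 0.0065 * 75.8 * 9.81
= 0.4927 * 9.81
= 4.833 N

4.833 N


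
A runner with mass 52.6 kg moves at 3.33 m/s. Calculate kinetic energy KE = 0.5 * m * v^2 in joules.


v^2 = 3.33^2 = 11.0889
KE = 0.5 * 52.6 * 11.0889
= 291.64 J

291.64 J


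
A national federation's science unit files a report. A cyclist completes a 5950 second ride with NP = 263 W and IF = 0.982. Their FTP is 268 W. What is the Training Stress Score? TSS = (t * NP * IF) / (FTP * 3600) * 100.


t * NP * IF = 5950 * 263 * 0.982 = 1536682.7
FTP * 3600 = 964800
TSS = (1536682.7 / 964800) * 100 = 159.27

159.27 TSS


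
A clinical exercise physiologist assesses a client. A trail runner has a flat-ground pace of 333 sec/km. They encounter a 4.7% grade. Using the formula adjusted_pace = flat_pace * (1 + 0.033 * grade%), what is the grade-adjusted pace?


Grade factor = 1 + 0.033 * 4.7 = 1.1551
Adjusted = 333 * 1.1551 = 384.65 sec/km

384.65 s/km


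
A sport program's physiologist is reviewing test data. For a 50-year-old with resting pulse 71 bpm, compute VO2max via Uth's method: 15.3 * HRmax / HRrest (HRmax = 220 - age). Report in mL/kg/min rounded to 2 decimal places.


Step 1: HRmax = 220 - 50 = 170 bpm
Step 2: Ratio = 170 / 71 = 2.3944
Step 3: VO2max = 15.3 * 2.3944 = 36.63 mL/kg/min

36.63 mL/kg/min


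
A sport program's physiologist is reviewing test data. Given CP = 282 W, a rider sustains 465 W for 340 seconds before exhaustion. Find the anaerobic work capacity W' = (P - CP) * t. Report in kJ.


Excess power = 465 - 282 = 183 W
Work above CP = 183 * 340 = 62220 J
W' = 62.22 kJ

62.22 kJ


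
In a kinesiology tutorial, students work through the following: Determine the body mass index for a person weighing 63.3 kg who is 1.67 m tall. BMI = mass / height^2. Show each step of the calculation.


BMI = mass / height^2
= 63.3 / 1.67^2
= 63.3 / 2.7889
= 22.7 kg/m^2

22.7 kg/m^2


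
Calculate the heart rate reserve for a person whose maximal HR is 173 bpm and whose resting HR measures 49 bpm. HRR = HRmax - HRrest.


HRmax = 173 bpm
HRrest = 49 bpm
HRR = 173 - 49 = 124 bpm

124 bpm


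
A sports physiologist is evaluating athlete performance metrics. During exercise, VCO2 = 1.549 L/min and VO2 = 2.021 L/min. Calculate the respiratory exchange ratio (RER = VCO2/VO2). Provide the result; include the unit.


RER = VCO2 / VO2
= 1.549 / 2.021
= 0.7665

0.7665


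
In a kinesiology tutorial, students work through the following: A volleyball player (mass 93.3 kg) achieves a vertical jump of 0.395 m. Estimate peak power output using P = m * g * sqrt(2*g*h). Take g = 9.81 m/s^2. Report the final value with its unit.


2 * g * h = 2 * 9.81 * 0.395 = 7.7499
sqrt(7.7499) = 2.783864 m/s
P = 93.3 * 9.81 * 2.783864 = 2548.0 W

2548.0 W


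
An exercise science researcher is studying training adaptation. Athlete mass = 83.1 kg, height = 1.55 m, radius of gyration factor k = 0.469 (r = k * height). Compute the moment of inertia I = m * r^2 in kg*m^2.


r = k * height = 0.469 * 1.55 = 0.72695 m
r^2 = 0.72695^2 = 0.528456
I = 83.1 * 0.528456 = 43.915 kg*m^2

43.915 kg*m^2


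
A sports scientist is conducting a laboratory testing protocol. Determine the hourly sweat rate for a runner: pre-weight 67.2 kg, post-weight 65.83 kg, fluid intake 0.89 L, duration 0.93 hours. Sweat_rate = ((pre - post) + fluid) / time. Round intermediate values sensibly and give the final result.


Mass lost = 67.2 - 65.83 = 1.37 kg
Add fluid consumed: 1.37 + 0.89 = 2.26 L total sweat
Sweat rate = 2.26 / 0.93 = 2.43 L/h

2.43 L/h
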